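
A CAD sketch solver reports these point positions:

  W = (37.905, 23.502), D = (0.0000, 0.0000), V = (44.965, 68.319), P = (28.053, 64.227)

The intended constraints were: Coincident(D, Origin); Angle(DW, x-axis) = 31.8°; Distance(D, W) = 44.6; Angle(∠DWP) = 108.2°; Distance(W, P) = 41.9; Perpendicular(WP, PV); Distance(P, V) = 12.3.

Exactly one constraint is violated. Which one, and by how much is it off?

Distance(P, V) = 12.3 — off by 5.10.

D = (0.00, 0.00) ✓; DW at 31.80° ✓; |DW| = 44.60 ✓; ∠DWP = 108.2° ✓; |WP| = 41.90 ✓; ∠(WP, PV) = 90.00° ✓; |PV| = 17.40 ✗.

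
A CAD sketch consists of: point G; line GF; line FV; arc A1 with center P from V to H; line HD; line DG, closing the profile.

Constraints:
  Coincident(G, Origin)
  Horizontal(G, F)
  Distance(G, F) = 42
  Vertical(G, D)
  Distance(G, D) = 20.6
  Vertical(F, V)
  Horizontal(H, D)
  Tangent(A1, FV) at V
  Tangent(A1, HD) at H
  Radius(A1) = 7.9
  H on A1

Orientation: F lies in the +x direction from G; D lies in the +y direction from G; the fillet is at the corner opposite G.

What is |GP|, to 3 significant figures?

36.4

G is at the origin; G and F share the same y with |GF| = 42.0 and F on the +x side, so F = (42.0, 0.00). GD is vertical with |GD| = 20.6 and D on the +y side, so D = (0.00, 20.6). The virtual corner opposite G is at (42.0, 20.6). A1 meets FV tangentially, so PV is at right angles to FV and since A1 is tangent to HD there, PH ⟂ HD, with radius 7.9, so the center P sits 7.9 in from both sides at P = (34.1, 12.7). Then |GP| = |P − G| = 36.4.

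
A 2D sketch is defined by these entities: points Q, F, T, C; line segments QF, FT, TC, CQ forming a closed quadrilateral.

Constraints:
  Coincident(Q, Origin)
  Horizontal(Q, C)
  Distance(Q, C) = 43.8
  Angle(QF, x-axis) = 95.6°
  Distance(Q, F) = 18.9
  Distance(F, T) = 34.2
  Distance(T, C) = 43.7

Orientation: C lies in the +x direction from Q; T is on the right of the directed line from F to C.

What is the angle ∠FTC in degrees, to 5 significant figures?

77.595°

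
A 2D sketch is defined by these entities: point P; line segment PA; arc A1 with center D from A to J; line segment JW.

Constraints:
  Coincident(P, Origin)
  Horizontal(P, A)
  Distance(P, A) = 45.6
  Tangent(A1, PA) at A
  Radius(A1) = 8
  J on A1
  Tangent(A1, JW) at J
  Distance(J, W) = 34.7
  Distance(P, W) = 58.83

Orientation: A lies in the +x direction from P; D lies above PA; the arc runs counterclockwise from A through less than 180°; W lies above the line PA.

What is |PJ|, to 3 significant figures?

54.1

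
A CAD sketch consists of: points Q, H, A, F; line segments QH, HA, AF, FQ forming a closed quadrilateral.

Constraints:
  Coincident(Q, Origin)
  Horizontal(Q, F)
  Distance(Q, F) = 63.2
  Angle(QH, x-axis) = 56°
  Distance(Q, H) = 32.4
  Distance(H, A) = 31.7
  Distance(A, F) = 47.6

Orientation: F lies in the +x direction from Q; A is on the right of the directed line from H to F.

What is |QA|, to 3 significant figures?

16.5

Q is at the origin; Q and F share the same y with |QF| = 63.2 and F in +x, so F = (63.2, 0). QH runs at 56.0° with |QH| = 32.4, so H = (18.1, 26.9). A is determined by |HA| = 31.7 and |AF| = 47.6 together: it lies at the intersection of circle(H, 31.7) and circle(F, 47.6). With |HF| = 52.5, the foot of the radical line on HF is 14.2 from H and the perpendicular offset is √(31.7² − 14.2²) = 28.3. Taking the right-of-HF solution: A = (15.8, -4.76).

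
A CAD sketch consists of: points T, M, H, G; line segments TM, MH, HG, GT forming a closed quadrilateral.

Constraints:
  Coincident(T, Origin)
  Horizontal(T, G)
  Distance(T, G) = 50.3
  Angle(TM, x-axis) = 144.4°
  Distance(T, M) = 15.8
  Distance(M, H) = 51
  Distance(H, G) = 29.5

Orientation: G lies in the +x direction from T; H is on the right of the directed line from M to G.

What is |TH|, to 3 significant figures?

35.2

T is at the origin; T and G share the same y with |TG| = 50.3 and G in +x, so G = (50.3, 0). TM runs at 144.4° with |TM| = 15.8, so M = (-12.8, 9.20). H is determined by |MH| = 51.0 and |HG| = 29.5 together: it lies at the intersection of circle(M, 51.0) and circle(G, 29.5). With |MG| = 63.8, the foot of the radical line on MG is 45.5 from M and the perpendicular offset is √(51.0² − 45.5²) = 23.1. Taking the right-of-MG solution: H = (28.8, -20.2).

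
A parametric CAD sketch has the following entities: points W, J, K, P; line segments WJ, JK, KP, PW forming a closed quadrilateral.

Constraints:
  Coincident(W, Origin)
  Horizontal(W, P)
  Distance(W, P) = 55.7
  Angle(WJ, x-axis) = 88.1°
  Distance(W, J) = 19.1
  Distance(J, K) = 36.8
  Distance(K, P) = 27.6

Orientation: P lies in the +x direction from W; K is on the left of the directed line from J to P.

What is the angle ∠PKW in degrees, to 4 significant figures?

102.6°

Checks: |JK| = 36.80 ✓; |KP| = 27.60 ✓.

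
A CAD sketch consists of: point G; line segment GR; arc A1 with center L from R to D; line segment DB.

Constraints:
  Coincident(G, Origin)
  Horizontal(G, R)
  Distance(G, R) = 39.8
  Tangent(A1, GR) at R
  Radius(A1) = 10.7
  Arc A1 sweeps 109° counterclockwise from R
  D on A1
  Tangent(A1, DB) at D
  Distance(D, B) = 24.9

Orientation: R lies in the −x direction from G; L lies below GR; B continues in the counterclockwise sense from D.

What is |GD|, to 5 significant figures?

51.893

Since A1 is tangent to GR there, LR ⟂ GR, so L = R + (0, -10.7) = (-39.800, -10.700). On A1, R sits at bearing 90° from L; a 109° counterclockwise sweep puts D at bearing 199°, so D = L + 10.7·(cos 199°, sin 199°) = (-49.917, -14.184). Then |GD| = |D − G| = 51.893.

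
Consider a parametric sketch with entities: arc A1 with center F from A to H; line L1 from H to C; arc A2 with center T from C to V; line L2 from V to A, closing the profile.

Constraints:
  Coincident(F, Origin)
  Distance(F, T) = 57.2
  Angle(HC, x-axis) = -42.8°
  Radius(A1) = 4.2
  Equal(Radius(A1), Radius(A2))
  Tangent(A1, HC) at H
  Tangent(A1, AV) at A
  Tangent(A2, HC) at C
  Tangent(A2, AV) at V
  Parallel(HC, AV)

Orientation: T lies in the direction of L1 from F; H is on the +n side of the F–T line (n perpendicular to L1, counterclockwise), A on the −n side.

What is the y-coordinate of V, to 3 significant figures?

-41.9

Tangency of A1 to both parallel lines with radius 4.2 puts H and A at F ± 4.2·n: H = (2.85, 3.08), A = (-2.85, -3.08). Equal radii place C and V the same way about T: C = T + 4.2·n = (44.8, -35.8), V = T − 4.2·n = (39.1, -41.9). So V.y = -41.9.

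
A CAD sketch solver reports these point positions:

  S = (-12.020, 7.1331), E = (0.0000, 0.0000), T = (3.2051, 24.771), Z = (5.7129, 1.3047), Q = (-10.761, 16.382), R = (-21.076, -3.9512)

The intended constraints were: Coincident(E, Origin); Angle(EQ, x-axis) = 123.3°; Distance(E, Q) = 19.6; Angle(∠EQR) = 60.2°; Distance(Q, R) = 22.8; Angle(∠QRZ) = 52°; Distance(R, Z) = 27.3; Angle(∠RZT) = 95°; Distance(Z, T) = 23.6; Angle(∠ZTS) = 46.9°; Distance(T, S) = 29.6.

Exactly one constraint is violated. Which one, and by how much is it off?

Distance(T, S) = 29.6 — off by 6.30.

E = (0.00, 0.00) ✓; EQ at 123.3° ✓; |EQ| = 19.60 ✓; ∠EQR = 60.20° ✓; |QR| = 22.80 ✓; ∠QRZ = 52.00° ✓; |RZ| = 27.30 ✓; ∠RZT = 95.00° ✓; |ZT| = 23.60 ✓; ∠ZTS = 46.90° ✓; |TS| = 23.30 ✗.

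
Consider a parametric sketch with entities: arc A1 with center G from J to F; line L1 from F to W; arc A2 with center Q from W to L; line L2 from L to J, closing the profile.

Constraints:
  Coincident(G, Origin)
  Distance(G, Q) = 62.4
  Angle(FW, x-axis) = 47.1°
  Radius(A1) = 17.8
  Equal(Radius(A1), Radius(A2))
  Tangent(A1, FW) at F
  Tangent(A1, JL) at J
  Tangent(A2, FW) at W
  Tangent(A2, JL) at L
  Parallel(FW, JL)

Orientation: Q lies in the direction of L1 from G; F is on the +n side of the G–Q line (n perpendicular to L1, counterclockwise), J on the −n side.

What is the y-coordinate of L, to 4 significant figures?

33.59

The slot axis is L1's direction at 47.1°, so u = (cos 47.1°, sin 47.1°) = (0.6807, 0.7325) and n = (−sin 47.1°, cos 47.1°) = (-0.7325, 0.6807). G is at the origin and Q lies 62.4 along u from G, so Q = 62.4·u = (42.48, 45.71). Tangency of A1 to both parallel lines with radius 17.8 puts F and J at G ± 17.8·n: F = (-13.04, 12.12), J = (13.04, -12.12). Equal radii place W and L the same way about Q: W = Q + 17.8·n = (29.44, 57.83), L = Q − 17.8·n = (55.52, 33.59). So L.y = 33.59.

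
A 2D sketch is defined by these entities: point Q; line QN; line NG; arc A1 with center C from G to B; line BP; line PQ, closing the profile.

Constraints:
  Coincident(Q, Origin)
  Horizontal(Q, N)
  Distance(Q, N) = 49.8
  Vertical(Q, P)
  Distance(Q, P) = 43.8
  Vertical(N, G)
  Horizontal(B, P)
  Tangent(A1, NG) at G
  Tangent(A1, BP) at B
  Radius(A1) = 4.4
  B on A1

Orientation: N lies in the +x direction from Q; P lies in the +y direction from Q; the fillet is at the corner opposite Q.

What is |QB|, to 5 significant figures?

63.084

Q is at the origin; QN is horizontal with |QN| = 49.8 and N on the +x side, so N = (49.800, 0.0000). Q and P share the same x with |QP| = 43.8 and P on the +y side, so P = (0.0000, 43.800). The virtual corner opposite Q is at (49.800, 43.800). Since A1 is tangent to NG there, CG ⟂ NG and tangency of A1 to BP means the radius CB is perpendicular to BP, with radius 4.4, so the center C sits 4.4 in from both sides at C = (45.400, 39.400). That places the tangent points at G = (49.800, 39.400) on NG and B = (45.400, 43.800) on BP. Then |QB| = |B − Q| = 63.084.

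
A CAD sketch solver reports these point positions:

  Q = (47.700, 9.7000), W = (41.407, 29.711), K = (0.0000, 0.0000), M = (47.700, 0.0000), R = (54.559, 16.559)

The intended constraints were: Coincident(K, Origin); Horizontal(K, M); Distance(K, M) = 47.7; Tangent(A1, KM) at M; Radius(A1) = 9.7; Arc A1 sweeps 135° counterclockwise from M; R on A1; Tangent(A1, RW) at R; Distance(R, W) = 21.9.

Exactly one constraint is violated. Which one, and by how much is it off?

Distance(R, W) = 21.9 — off by 3.30.

K = (0.00, 0.00) ✓; K.y = 0.00, M.y = 0.00 ✓; |KM| = 47.70 ✓; ∠(QM, MK) = 90.00° ✓; |QM| = 9.700 ✓; bearing(Q→R) − bearing(Q→M) = 135.0° ✓; |QR| = 9.700 ✓; ∠(QR, RW) = 90.00° ✓; |RW| = 18.60 ✗.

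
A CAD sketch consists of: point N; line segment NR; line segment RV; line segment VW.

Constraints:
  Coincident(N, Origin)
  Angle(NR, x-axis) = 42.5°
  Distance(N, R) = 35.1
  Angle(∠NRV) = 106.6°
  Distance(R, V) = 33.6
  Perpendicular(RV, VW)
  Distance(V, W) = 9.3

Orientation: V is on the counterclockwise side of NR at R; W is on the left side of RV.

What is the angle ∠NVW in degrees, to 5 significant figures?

52.368°

N is at the origin; NR runs at 42.5° with length 35.1, so R = 35.1·(cos 42.5°, sin 42.5°) = (25.878, 23.713). ∠NRV = 106.6°, so RV runs at 42.5° + (180° − 106.6°) = 115.90° from the x-axis; with |RV| = 33.6, V = R + 33.6·(cos 115.90°, sin 115.90°) = (11.202, 53.938). The perpendicularity gives VW at right angles to RV; with |VW| = 9.3 on the left of RV, W = V + 9.3·(-0.89956, -0.43680) = (2.8360, 49.876). Then cos ∠NVW = VN·VW / (|VN||VW|), giving 52.368°.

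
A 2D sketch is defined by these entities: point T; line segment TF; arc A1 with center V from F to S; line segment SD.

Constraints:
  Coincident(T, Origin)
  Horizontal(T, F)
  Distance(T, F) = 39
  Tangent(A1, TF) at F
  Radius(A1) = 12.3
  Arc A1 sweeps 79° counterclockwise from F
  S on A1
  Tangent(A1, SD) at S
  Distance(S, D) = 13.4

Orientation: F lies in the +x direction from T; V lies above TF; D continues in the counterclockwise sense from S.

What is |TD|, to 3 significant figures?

58.4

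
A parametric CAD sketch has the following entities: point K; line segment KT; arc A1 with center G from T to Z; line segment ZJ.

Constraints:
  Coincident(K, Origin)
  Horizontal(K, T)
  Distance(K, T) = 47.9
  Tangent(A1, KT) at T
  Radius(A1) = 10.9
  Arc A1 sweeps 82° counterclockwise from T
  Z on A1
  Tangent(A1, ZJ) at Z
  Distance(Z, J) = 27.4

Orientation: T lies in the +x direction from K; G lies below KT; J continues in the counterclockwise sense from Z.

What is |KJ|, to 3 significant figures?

49.4

K is at the origin; KT is horizontal with |KT| = 47.9 and T on the +x side, so T = (47.9, 0.00). Since A1 is tangent to KT there, GT ⟂ KT, so G = T + (0, -10.9) = (47.9, -10.9). On A1, T sits at bearing 90° from G; an 82° counterclockwise sweep puts Z at bearing 172°, so Z = G + 10.9·(cos 172°, sin 172°) = (37.1, -9.38). A1 meets ZJ tangentially, so GZ is at right angles to ZJ, so ZJ runs along (−sin 172°, cos 172°); with |ZJ| = 27.4, J = (33.3, -36.5). Then |KJ| = |J − K| = 49.4.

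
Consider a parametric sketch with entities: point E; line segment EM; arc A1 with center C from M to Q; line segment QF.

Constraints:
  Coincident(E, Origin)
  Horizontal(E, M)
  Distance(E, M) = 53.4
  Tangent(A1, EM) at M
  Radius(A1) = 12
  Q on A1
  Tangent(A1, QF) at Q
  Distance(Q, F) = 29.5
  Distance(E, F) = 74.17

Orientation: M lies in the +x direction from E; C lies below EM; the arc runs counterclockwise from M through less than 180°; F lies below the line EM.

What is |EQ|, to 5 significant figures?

47.450

E is at the origin; EM is horizontal with |EM| = 53.4 and M on the +x side, so M = (53.400, 0.0000). Since A1 is tangent to EM there, CM ⟂ EM, so C = M + (0, -12) = (53.400, -12.000). Since CQ ⟂ QF (tangency), |CF| = √(12.0² + 29.5²) = 31.847 regardless of where Q sits on A1. So F lies on both circle(E, 74.17) and circle(C, 31.847); the below-EM intersection is F = (60.382, -43.073). Q is the foot of the tangent from F: Q = (43.546, -18.848).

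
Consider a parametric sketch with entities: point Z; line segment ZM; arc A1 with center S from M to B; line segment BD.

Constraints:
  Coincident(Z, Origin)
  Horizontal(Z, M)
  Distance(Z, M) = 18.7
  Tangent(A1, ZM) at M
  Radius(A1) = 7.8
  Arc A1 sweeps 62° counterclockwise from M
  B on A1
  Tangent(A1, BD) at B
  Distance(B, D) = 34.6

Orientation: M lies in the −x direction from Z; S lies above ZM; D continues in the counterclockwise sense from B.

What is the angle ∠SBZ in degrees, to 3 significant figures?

171°

Tangency of A1 to ZM means the radius SM is perpendicular to ZM, so S = M + (0, 7.8) = (-18.7, 7.80). On A1, M sits at bearing -90° from S; a 62° counterclockwise sweep puts B at bearing -28°, so B = S + 7.8·(cos -28°, sin -28°) = (-11.8, 4.14). Then cos ∠SBZ = BS·BZ / (|BS||BZ|), giving 171°.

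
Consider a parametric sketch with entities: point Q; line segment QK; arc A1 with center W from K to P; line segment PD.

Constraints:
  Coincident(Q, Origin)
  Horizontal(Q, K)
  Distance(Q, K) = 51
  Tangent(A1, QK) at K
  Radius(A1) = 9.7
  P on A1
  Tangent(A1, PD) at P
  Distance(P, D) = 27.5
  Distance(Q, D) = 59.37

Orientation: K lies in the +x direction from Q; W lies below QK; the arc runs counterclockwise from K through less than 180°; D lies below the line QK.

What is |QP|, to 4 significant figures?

42.86

Checks: |QK| = 51.00 ✓; |WP| = 9.700 ✓; ∠(WP, PD) = 90.00° ✓; |PD| = 27.50 ✓; |QD| = 59.37 ✓.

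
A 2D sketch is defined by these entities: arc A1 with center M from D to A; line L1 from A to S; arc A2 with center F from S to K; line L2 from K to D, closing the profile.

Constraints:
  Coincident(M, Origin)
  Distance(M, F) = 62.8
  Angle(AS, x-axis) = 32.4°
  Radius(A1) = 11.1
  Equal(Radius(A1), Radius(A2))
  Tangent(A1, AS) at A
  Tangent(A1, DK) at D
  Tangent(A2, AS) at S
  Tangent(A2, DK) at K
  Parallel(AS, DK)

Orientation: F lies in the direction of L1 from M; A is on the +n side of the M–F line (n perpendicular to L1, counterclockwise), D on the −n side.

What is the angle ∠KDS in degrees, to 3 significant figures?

19.5°

The slot axis is L1's direction at 32.4°, so u = (cos 32.4°, sin 32.4°) = (0.844, 0.536) and n = (−sin 32.4°, cos 32.4°) = (-0.536, 0.844). M is at the origin and F lies 62.8 along u from M, so F = 62.8·u = (53.0, 33.6). Tangency of A1 to both parallel lines with radius 11.1 puts A and D at M ± 11.1·n: A = (-5.95, 9.37), D = (5.95, -9.37). Equal radii place S and K the same way about F: S = F + 11.1·n = (47.1, 43.0), K = F − 11.1·n = (59.0, 24.3). Then cos ∠KDS = DK·DS / (|DK||DS|), giving 19.5°.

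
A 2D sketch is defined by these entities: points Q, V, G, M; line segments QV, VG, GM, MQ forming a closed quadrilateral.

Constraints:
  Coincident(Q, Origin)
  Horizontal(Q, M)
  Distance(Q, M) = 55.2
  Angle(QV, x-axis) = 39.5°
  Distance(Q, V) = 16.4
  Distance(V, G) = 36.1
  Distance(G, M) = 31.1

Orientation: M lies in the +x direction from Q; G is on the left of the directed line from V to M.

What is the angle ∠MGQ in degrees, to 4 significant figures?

78.26°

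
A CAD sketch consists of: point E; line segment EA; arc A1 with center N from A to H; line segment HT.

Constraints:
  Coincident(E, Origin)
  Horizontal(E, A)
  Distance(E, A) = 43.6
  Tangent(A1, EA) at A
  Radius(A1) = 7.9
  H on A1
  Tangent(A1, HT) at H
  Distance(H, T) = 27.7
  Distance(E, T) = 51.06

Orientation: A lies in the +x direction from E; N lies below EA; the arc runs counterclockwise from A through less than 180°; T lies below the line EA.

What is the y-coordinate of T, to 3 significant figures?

-35.8

E is at the origin; E and A share the same y with |EA| = 43.6 and A on the +x side, so A = (43.6, 0.00). A1 meets EA tangentially, so NA is at right angles to EA, so N = A + (0, -7.9) = (43.6, -7.90). Since NH ⟂ HT (tangency), |NT| = √(7.9² + 27.7²) = 28.8 regardless of where H sits on A1. So T lies on both circle(E, 51.06) and circle(N, 28.8); the below-EA intersection is T = (36.4, -35.8). H is the foot of the tangent from T: H = (35.7, -8.10).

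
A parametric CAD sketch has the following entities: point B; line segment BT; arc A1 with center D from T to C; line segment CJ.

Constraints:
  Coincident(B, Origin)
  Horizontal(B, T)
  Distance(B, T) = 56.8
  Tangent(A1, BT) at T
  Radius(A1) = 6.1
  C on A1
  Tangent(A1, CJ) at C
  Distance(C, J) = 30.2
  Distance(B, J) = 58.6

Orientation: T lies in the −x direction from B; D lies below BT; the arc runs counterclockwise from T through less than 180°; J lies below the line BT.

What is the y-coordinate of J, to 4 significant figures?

-35.25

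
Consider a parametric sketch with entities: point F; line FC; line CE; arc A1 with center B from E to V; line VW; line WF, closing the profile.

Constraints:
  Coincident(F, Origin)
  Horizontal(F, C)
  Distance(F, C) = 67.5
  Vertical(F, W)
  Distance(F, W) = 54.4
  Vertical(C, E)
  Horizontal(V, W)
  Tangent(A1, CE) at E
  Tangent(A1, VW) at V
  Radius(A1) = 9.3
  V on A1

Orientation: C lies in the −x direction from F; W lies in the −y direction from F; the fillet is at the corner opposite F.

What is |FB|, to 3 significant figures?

73.6

F is at the origin; FC is horizontal with |FC| = 67.5 and C on the −x side, so C = (-67.5, 0.00). FW is vertical with |FW| = 54.4 and W on the −y side, so W = (0.00, -54.4). The virtual corner opposite F is at (-67.5, -54.4). Since A1 is tangent to CE there, BE ⟂ CE and A1 meets VW tangentially, so BV is at right angles to VW, with radius 9.3, so the center B sits 9.3 in from both sides at B = (-58.2, -45.1). Then |FB| = |B − F| = 73.6.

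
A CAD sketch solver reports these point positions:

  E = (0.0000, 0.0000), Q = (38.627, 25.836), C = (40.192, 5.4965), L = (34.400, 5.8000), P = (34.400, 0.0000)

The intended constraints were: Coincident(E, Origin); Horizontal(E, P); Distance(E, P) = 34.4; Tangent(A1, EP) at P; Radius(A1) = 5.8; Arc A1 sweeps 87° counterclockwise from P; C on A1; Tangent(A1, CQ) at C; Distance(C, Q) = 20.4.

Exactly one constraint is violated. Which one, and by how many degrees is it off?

Tangent(A1, CQ) at C — off by 7.40°.

E = (0.00, 0.00) ✓; E.y = 0.00, P.y = 0.00 ✓; |EP| = 34.40 ✓; ∠(LP, PE) = 90.00° ✓; |LP| = 5.800 ✓; bearing(L→C) − bearing(L→P) = 87.00° ✓; |LC| = 5.800 ✓; ∠(LC, CQ) = 82.60° ✗; |CQ| = 20.40 ✓.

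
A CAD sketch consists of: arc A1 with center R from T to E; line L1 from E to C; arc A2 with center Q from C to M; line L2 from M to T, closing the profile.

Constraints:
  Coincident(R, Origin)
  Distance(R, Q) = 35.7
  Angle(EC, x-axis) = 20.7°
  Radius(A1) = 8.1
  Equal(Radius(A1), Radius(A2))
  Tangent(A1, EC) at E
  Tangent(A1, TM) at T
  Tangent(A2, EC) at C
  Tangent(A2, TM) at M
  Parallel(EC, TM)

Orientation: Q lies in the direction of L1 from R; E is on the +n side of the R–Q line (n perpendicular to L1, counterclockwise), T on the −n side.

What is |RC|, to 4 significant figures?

36.61

Tangency of A1 to both parallel lines with radius 8.1 puts E and T at R ± 8.1·n: E = (-2.863, 7.577), T = (2.863, -7.577). Equal radii place C and M the same way about Q: C = Q + 8.1·n = (30.53, 20.20), M = Q − 8.1·n = (36.26, 5.042). Then |RC| = |C − R| = 36.61.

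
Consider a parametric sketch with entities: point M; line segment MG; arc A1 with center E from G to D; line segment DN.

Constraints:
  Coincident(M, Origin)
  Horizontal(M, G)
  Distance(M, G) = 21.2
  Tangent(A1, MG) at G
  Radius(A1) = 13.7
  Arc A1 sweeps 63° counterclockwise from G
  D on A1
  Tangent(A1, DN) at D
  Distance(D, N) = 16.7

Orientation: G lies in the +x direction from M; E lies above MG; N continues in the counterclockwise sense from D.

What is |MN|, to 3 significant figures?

46.7

M is at the origin; MG is horizontal with |MG| = 21.2 and G on the +x side, so G = (21.2, 0.00). Tangency of A1 to MG means the radius EG is perpendicular to MG, so E = G + (0, 13.7) = (21.2, 13.7). On A1, G sits at bearing -90° from E; a 63° counterclockwise sweep puts D at bearing -27°, so D = E + 13.7·(cos -27°, sin -27°) = (33.4, 7.48). The tangent condition forces ED to be normal to DN, so DN runs along (−sin -27°, cos -27°); with |DN| = 16.7, N = (41.0, 22.4). Then |MN| = |N − M| = 46.7.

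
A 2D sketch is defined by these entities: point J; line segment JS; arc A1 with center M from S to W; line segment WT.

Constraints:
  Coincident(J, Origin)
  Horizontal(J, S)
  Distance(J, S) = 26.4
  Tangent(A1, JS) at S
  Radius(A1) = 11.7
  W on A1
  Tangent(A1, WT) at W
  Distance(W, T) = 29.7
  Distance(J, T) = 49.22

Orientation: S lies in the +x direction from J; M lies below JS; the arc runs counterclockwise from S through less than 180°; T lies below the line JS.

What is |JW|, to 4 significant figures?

21.20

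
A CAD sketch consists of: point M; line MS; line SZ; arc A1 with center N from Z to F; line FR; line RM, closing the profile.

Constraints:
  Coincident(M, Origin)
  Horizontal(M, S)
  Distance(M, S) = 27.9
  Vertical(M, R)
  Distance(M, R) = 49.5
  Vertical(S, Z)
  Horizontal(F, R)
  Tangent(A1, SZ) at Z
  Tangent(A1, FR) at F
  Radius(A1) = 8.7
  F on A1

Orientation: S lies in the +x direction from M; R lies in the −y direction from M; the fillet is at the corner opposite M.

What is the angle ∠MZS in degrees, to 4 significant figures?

34.37°

The virtual corner opposite M is at (27.90, -49.50). A1 meets SZ tangentially, so NZ is at right angles to SZ and since A1 is tangent to FR there, NF ⟂ FR, with radius 8.7, so the center N sits 8.7 in from both sides at N = (19.20, -40.80). That places the tangent points at Z = (27.90, -40.80) on SZ and F = (19.20, -49.50) on FR. Then cos ∠MZS = ZM·ZS / (|ZM||ZS|), giving 34.37°.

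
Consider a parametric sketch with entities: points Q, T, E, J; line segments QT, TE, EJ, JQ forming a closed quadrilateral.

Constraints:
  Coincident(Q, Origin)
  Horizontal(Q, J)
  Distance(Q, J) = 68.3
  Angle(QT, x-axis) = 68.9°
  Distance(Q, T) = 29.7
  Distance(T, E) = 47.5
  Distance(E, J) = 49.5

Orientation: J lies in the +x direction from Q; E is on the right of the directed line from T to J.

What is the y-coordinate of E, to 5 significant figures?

-18.345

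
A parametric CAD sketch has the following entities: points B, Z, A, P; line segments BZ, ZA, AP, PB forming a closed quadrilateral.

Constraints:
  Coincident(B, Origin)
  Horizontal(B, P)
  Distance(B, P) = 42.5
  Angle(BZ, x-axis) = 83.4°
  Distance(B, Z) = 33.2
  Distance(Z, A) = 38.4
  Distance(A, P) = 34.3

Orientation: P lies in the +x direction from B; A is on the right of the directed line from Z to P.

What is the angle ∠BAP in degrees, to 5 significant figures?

140.58°

B is at the origin; BP is horizontal with |BP| = 42.5 and P in +x, so P = (42.5, 0). BZ runs at 83.4° with |BZ| = 33.2, so Z = (3.8159, 32.980). A is determined by |ZA| = 38.4 and |AP| = 34.3 together: it lies at the intersection of circle(Z, 38.4) and circle(P, 34.3). With |ZP| = 50.834, the foot of the radical line on ZP is 28.349 from Z and the perpendicular offset is √(38.4² − 28.349²) = 25.902. Taking the right-of-ZP solution: A = (8.5847, -5.1228).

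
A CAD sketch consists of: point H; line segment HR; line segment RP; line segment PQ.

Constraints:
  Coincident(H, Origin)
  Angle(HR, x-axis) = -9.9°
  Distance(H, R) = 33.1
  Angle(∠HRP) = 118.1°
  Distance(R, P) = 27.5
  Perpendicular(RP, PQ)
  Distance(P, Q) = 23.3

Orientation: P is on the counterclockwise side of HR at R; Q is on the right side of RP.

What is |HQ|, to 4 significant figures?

67.92

H is at the origin; HR runs at -9.9° with length 33.1, so R = 33.1·(cos -9.9°, sin -9.9°) = (32.61, -5.691). ∠HRP = 118.1°, so RP runs at -9.9° + (180° − 118.1°) = 52.00° from the x-axis; with |RP| = 27.5, P = R + 27.5·(cos 52.00°, sin 52.00°) = (49.54, 15.98). RP is perpendicular to PQ; with |PQ| = 23.3 on the right of RP, Q = P + 23.3·(0.7880, -0.6157) = (67.90, 1.635). Then |HQ| = |Q − H| = 67.92.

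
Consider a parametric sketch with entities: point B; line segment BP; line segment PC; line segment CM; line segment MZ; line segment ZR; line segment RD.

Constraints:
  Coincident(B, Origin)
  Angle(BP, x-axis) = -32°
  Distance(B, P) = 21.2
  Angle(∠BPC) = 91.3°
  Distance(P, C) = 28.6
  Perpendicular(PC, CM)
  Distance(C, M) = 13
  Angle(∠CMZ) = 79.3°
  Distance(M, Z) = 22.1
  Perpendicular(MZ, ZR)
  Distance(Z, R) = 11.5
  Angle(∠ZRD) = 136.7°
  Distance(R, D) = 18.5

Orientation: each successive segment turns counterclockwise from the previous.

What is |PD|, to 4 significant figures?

27.42

MZ is perpendicular to ZR, so ZR runs at -22.60°; with |ZR| = 11.5, R = (24.94, -5.015). ∠ZRD = 136.7° gives RD at 20.70° from the x-axis; with |RD| = 18.5, D = (42.24, 1.524). Then |PD| = |D − P| = 27.42.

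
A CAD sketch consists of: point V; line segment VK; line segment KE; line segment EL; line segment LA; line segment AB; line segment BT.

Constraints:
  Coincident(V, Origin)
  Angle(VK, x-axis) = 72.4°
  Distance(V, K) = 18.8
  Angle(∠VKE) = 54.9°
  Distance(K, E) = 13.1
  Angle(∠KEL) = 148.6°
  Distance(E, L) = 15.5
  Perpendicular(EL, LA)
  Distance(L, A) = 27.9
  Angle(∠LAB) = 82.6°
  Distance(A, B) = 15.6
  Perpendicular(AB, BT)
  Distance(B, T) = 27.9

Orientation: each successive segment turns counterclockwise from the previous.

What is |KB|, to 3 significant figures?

22.1

EL ⟂ LA, so LA runs at -41.1°; with |LA| = 27.9, A = (4.03, -16.0). ∠LAB = 82.6° gives AB at 56.3° from the x-axis; with |AB| = 15.6, B = (12.7, -3.06). Then |KB| = |B − K| = 22.1.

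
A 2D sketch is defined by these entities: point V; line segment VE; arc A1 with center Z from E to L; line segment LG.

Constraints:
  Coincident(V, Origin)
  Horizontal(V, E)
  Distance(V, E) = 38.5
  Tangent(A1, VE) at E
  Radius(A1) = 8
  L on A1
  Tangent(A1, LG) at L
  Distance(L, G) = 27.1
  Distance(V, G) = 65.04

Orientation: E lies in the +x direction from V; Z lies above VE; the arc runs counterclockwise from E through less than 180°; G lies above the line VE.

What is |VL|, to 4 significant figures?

45.61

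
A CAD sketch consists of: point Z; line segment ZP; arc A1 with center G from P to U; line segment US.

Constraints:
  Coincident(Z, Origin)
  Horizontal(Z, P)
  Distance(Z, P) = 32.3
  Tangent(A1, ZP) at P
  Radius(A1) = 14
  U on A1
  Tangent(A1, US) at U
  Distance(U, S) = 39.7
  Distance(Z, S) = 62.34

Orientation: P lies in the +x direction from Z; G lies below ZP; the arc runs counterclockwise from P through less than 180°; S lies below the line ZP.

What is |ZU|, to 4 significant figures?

25.37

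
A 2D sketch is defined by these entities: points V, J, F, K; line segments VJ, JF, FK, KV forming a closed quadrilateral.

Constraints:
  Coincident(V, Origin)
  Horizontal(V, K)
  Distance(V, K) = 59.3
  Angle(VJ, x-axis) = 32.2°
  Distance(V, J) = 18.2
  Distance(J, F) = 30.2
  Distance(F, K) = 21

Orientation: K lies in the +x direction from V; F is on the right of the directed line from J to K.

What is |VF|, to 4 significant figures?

40.67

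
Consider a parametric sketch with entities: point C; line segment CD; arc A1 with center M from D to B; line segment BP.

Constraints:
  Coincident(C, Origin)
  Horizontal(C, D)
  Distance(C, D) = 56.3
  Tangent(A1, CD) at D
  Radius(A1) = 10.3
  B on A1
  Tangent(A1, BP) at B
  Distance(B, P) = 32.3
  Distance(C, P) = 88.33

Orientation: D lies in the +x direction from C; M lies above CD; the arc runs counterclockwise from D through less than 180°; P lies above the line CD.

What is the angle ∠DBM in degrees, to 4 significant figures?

61.21°

Checks: |MB| = 10.30 ✓; ∠(MB, BP) = 90.00° ✓; |BP| = 32.30 ✓; |CP| = 88.33 ✓.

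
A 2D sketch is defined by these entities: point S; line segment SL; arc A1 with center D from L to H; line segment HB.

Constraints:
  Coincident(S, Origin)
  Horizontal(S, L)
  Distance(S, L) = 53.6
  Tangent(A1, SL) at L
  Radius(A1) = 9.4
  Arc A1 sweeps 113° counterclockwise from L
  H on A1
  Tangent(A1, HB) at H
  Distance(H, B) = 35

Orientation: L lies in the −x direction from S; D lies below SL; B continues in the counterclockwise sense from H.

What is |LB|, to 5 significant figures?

45.568

S is at the origin; S and L share the same y with |SL| = 53.6 and L on the −x side, so L = (-53.600, 0.0000). The tangent condition forces DL to be normal to SL, so D = L + (0, -9.4) = (-53.600, -9.4000). On A1, L sits at bearing 90° from D; a 113° counterclockwise sweep puts H at bearing 203°, so H = D + 9.4·(cos 203°, sin 203°) = (-62.253, -13.073). Tangency of A1 to HB means the radius DH is perpendicular to HB, so HB runs along (−sin 203°, cos 203°); with |HB| = 35.0, B = (-48.577, -45.291). Then |LB| = |B − L| = 45.568.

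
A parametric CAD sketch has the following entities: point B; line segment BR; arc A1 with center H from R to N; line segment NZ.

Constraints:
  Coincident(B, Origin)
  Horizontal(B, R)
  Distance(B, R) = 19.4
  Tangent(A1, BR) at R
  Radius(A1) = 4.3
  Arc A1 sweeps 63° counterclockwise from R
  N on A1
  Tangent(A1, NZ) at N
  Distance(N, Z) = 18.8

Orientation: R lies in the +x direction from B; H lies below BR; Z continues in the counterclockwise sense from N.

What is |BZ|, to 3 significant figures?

20.4

On A1, R sits at bearing 90° from H; a 63° counterclockwise sweep puts N at bearing 153°, so N = H + 4.3·(cos 153°, sin 153°) = (15.6, -2.35). A1 meets NZ tangentially, so HN is at right angles to NZ, so NZ runs along (−sin 153°, cos 153°); with |NZ| = 18.8, Z = (7.03, -19.1). Then |BZ| = |Z − B| = 20.4.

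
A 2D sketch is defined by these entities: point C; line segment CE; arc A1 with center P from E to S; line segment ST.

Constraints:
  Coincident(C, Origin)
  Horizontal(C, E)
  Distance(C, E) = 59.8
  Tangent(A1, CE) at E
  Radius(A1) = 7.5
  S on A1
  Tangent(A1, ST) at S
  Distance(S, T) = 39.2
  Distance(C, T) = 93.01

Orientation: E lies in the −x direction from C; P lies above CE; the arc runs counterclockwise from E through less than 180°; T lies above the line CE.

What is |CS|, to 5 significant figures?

56.446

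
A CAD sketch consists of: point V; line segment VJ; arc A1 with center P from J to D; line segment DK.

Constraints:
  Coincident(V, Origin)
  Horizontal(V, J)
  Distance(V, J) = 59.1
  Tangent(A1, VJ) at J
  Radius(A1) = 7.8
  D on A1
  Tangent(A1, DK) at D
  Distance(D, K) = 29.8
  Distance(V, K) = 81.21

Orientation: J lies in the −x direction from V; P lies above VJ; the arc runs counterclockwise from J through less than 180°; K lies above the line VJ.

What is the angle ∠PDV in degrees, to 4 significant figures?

124.4°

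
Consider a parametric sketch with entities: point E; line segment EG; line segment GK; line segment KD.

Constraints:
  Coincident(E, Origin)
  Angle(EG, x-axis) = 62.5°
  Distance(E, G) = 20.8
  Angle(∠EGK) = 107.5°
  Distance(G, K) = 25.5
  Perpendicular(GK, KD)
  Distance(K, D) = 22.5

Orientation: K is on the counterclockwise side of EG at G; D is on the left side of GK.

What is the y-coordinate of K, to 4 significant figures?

36.48

E is at the origin; EG runs at 62.5° with length 20.8, so G = 20.8·(cos 62.5°, sin 62.5°) = (9.604, 18.45). ∠EGK = 107.5°, so GK runs at 62.5° + (180° − 107.5°) = 135.0° from the x-axis; with |GK| = 25.5, K = G + 25.5·(cos 135.0°, sin 135.0°) = (-8.427, 36.48). So K.y = 36.48.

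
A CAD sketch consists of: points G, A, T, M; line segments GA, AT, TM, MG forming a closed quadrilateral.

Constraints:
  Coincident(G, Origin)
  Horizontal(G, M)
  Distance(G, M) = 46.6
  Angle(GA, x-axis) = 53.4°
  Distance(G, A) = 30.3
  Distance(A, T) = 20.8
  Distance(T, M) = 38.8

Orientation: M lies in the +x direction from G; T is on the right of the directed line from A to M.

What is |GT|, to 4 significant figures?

10.20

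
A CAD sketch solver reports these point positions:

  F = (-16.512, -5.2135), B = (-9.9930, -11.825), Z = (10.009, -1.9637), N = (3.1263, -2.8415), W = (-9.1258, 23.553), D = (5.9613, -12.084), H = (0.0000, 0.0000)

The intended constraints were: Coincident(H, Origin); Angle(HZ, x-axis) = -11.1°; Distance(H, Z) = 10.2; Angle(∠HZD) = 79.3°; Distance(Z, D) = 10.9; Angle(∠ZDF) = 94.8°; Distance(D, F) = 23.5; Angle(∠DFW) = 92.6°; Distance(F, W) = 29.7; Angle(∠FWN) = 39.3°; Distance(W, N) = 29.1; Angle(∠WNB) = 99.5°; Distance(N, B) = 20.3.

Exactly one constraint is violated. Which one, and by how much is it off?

Distance(N, B) = 20.3 — off by 4.40.

H = (0.00, 0.00) ✓; HZ at -11.10° ✓; |HZ| = 10.20 ✓; ∠HZD = 79.30° ✓; |ZD| = 10.90 ✓; ∠ZDF = 94.80° ✓; |DF| = 23.50 ✓; ∠DFW = 92.60° ✓; |FW| = 29.70 ✓; ∠FWN = 39.30° ✓; |WN| = 29.10 ✓; ∠WNB = 99.50° ✓; |NB| = 15.90 ✗.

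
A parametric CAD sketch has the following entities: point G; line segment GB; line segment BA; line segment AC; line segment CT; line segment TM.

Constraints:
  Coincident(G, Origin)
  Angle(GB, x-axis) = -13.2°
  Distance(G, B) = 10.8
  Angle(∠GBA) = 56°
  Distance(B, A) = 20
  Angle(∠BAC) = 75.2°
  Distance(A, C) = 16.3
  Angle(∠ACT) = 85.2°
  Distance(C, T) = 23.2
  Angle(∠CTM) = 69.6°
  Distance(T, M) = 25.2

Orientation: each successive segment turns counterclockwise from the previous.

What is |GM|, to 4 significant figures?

20.70

G is at the origin; GB runs at -13.2° with length 10.8, so B = (10.51, -2.466). ∠GBA = 56.0° gives BA at 110.8° from the x-axis; with |BA| = 20.0, A = (3.413, 16.23). ∠BAC = 75.2° gives AC at -144.4° from the x-axis; with |AC| = 16.3, C = (-9.841, 6.742). ∠ACT = 85.2° gives CT at -49.60° from the x-axis; with |CT| = 23.2, T = (5.195, -10.93). ∠CTM = 69.6° gives TM at 60.80° from the x-axis; with |TM| = 25.2, M = (17.49, 11.07). Then |GM| = |M − G| = 20.70.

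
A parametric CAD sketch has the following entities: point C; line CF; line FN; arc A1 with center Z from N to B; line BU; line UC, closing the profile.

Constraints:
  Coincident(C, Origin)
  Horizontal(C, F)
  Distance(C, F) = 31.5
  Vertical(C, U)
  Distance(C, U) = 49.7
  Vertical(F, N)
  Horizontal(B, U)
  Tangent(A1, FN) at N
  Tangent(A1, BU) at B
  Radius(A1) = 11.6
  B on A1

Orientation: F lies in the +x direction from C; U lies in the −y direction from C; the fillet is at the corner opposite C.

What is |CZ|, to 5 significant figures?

42.984

C and U share the same x with |CU| = 49.7 and U on the −y side, so U = (0.0000, -49.700). The virtual corner opposite C is at (31.500, -49.700). Since A1 is tangent to FN there, ZN ⟂ FN and since A1 is tangent to BU there, ZB ⟂ BU, with radius 11.6, so the center Z sits 11.6 in from both sides at Z = (19.900, -38.100). Then |CZ| = |Z − C| = 42.984.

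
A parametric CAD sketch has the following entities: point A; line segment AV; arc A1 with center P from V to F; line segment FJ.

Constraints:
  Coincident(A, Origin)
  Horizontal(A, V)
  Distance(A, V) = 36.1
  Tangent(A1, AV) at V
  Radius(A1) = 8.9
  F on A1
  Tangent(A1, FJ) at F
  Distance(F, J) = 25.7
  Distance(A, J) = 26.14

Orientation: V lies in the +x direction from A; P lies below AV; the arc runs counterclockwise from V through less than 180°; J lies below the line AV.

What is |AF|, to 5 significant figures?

29.463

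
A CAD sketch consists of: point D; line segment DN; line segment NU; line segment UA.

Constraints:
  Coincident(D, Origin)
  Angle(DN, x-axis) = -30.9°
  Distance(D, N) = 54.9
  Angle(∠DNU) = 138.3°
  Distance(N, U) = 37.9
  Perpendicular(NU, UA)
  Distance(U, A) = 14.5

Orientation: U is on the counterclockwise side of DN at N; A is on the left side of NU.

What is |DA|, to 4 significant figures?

81.91

∠DNU = 138.3°, so NU runs at -30.9° + (180° − 138.3°) = 10.80° from the x-axis; with |NU| = 37.9, U = N + 37.9·(cos 10.80°, sin 10.80°) = (84.34, -21.09). NU ⟂ UA; with |UA| = 14.5 on the left of NU, A = U + 14.5·(-0.1874, 0.9823) = (81.62, -6.848). Then |DA| = |A − D| = 81.91.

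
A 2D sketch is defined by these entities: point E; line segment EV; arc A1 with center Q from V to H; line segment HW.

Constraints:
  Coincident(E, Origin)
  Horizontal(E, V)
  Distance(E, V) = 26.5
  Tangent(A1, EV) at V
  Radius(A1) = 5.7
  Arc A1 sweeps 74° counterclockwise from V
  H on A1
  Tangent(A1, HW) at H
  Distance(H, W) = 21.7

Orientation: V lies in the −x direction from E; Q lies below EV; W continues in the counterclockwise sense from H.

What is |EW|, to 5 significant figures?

45.447

E is at the origin; EV is horizontal with |EV| = 26.5 and V on the −x side, so V = (-26.500, 0.0000). A1 meets EV tangentially, so QV is at right angles to EV, so Q = V + (0, -5.7) = (-26.500, -5.7000). On A1, V sits at bearing 90° from Q; a 74° counterclockwise sweep puts H at bearing 164°, so H = Q + 5.7·(cos 164°, sin 164°) = (-31.979, -4.1289). The tangent condition forces QH to be normal to HW, so HW runs along (−sin 164°, cos 164°); with |HW| = 21.7, W = (-37.961, -24.988). Then |EW| = |W − E| = 45.447.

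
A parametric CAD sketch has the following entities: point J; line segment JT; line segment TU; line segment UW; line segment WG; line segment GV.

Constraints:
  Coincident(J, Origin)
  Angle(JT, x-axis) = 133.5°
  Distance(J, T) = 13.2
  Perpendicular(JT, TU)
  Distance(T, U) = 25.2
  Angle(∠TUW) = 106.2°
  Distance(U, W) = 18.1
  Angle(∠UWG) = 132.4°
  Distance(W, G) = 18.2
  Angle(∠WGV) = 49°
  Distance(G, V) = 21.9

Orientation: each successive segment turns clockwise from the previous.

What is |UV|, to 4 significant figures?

16.35

J is at the origin; JT runs at 133.5° with length 13.2, so T = (-9.086, 9.575). The perpendicularity gives TU at right angles to JT, so TU runs at 43.50°; with |TU| = 25.2, U = (9.193, 26.92). ∠TUW = 106.2° gives UW at -30.30° from the x-axis; with |UW| = 18.1, W = (24.82, 17.79). ∠UWG = 132.4° gives WG at -77.90° from the x-axis; with |WG| = 18.2, G = (28.64, -0.006128). ∠WGV = 49.0° gives GV at 151.1° from the x-axis; with |GV| = 21.9, V = (9.463, 10.58). Then |UV| = |V − U| = 16.35.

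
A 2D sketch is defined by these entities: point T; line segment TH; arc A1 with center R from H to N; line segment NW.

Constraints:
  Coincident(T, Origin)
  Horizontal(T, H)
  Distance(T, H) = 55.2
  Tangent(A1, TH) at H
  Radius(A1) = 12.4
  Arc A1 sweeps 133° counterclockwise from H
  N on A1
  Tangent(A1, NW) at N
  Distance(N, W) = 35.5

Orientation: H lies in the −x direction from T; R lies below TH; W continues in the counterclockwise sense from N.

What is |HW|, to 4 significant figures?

49.21

T is at the origin; T and H share the same y with |TH| = 55.2 and H on the −x side, so H = (-55.20, 0.000). Tangency of A1 to TH means the radius RH is perpendicular to TH, so R = H + (0, -12.4) = (-55.20, -12.40). On A1, H sits at bearing 90° from R; a 133° counterclockwise sweep puts N at bearing 223°, so N = R + 12.4·(cos 223°, sin 223°) = (-64.27, -20.86). Since A1 is tangent to NW there, RN ⟂ NW, so NW runs along (−sin 223°, cos 223°); with |NW| = 35.5, W = (-40.06, -46.82). Then |HW| = |W − H| = 49.21.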